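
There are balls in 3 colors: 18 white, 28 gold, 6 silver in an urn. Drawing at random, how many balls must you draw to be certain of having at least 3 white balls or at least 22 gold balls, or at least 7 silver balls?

30

Each of the 3 colors has its own threshold; avoid all of them simultaneously.
The worst case stops just short of every target: 2 white, 21 gold, 6 silver — 2 + 21 + 6 = 29 balls.
One more ball must push some color to its target, so 29 + 1 = 30.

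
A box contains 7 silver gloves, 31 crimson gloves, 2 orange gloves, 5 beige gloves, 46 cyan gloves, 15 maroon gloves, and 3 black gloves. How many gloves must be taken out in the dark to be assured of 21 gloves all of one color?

Treat the 7 colors as pigeonholes.
In the worst case we take at most 20 of each color, but all 7 silver, all 2 orange, all 5 beige, all 15 maroon, and all 3 black (fewer than 20), giving 7 + 20 + 2 + 5 + 20 + 15 + 3 = 72.
One more glove then forces some color to 21, so 72 + 1 = 73.

73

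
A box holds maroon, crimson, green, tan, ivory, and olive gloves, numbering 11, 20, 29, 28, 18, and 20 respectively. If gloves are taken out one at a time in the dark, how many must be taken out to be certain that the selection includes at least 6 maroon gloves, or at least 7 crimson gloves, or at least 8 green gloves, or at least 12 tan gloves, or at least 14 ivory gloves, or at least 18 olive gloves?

The worst case stops just short of every target: 5 maroon, 6 crimson, 7 green, 11 tan, 13 ivory, 17 olive — 5 + 6 + 7 + 11 + 13 + 17 = 59 gloves.
One more glove must push some color to its target, so 59 + 1 = 60.

60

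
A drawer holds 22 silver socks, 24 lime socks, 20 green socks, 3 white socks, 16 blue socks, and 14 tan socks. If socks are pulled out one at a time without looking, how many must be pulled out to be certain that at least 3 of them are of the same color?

13

Treat the 6 colors as pigeonholes.
The worst case takes 2 socks of each color without reaching 3 of any: 6 × 2 = 12.
The next sock must bring some color to 3, so 12 + 1 = 13.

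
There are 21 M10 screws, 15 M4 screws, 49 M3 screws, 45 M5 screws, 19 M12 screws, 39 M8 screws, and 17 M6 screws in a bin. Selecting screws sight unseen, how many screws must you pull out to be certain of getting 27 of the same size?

Treat the 7 sizes as pigeonholes.
In the worst case we take at most 26 of each size, but all 21 M10, all 15 M4, all 19 M12, and all 17 M6 (fewer than 26), giving 21 + 15 + 26 + 26 + 19 + 26 + 17 = 150.
One more screw then forces some size to 27, so 150 + 1 = 151.

151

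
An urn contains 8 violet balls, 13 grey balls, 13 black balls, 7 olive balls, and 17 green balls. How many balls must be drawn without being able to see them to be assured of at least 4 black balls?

49

To avoid black balls as long as possible, exhaust the other 4 colors first.
The worst case draws every non-black ball first: 8 + 13 + 7 + 17 = 45.
The next 4 draws are then forced to be black, giving 45 + 4 = 49.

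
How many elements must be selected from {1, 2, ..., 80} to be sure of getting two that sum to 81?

41

Partition {1, …, 80} into 40 pairs: {1,80}, {2,79}, …, {40,41}.
Choosing 40 integers — say the integers 1 through 40 — takes one from each pair and avoids the property.
Choosing 41 forces two into the same pair by pigeonhole, and those sum to 81. So 41.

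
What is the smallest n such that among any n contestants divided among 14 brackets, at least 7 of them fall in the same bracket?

85

There are 14 brackets acting as pigeonholes.
With 14 × 6 = 84 contestants we could place exactly 6 in each, with no class reaching 7.
One more forces some class to hold 7, so 84 + 1 = 85.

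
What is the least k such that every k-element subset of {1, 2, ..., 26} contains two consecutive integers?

14

Partition {1, …, 26} into 13 pairs: {1,2}, {3,4}, …, {25,26}.
Choosing 13 integers — say the 13 even numbers 2, 4, …, 26 — takes one from each pair and avoids the property.
Choosing 14 forces two into the same pair by pigeonhole, and those are consecutive. So 14.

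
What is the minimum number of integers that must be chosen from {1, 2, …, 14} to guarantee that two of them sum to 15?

8

Partition {1, …, 14} into 7 pairs: {1,14}, {2,13}, …, {7,8}.
Choosing 7 integers — say the integers 1 through 7 — takes one from each pair and avoids the property.
Choosing 8 forces two into the same pair by pigeonhole, and those sum to 15. So 8.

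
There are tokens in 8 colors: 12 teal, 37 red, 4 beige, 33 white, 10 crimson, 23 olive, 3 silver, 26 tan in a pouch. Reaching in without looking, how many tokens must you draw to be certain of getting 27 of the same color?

In the worst case we take at most 26 of each color, but all 12 teal, all 4 beige, all 10 crimson, all 23 olive, and all 3 silver (fewer than 26), giving 12 + 26 + 4 + 26 + 10 + 23 + 3 + 26 = 130.
One more token then forces some color to 27, so 130 + 1 = 131.

131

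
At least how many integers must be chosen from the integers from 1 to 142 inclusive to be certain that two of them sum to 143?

72

Partition {1, …, 142} into 71 pairs: {1,142}, {2,141}, …, {71,72}.
Choosing 71 integers — say the integers 1 through 71 — takes one from each pair and avoids the property.
Choosing 72 forces two into the same pair by pigeonhole, and those sum to 143. So 72.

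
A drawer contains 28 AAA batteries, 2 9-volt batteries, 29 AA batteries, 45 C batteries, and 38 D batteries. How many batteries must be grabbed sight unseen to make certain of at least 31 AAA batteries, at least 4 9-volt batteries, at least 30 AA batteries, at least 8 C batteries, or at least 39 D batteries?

105

The worst case stops just short of every target: all 28 AAA, all 2 9-volt, 29 AA, 7 C, 38 D — 28 + 2 + 29 + 7 + 38 = 104 batteries.
One more battery must push some type to its target, so 104 + 1 = 105.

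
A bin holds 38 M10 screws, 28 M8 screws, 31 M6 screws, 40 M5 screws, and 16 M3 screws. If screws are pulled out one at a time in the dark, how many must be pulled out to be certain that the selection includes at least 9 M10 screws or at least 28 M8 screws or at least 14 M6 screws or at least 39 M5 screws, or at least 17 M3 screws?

The worst case stops just short of every target: 8 M10, 27 M8, 13 M6, 38 M5, 16 M3 — 8 + 27 + 13 + 38 + 16 = 102 screws.
One more screw must push some size to its target, so 102 + 1 = 103.

103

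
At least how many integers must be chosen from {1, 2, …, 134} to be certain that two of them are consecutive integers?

Partition {1, …, 134} into 67 pairs: {1,2}, {3,4}, …, {133,134}.
Choosing 67 integers — say the 67 even numbers 2, 4, …, 134 — takes one from each pair and avoids the property.
Choosing 68 forces two into the same pair by pigeonhole, and those are consecutive. So 68.

68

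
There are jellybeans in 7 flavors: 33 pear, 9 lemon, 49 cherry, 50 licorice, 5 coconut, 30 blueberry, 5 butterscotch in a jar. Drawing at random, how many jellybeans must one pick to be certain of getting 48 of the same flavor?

177

In the worst case we take at most 47 of each flavor, but all 33 pear, all 9 lemon, all 5 coconut, all 30 blueberry, and all 5 butterscotch (fewer than 47), giving 33 + 9 + 47 + 47 + 5 + 30 + 5 = 176.
One more jellybean then forces some flavor to 48, so 176 + 1 = 177.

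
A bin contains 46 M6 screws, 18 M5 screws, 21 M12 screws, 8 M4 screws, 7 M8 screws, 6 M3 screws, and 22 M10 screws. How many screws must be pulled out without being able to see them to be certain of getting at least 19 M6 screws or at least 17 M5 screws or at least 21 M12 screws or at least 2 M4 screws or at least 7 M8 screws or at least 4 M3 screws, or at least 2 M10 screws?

The worst case stops just short of every target: 18 M6, 16 M5, 20 M12, 1 M4, 6 M8, 3 M3, 1 M10 — 18 + 16 + 20 + 1 + 6 + 3 + 1 = 65 screws.
One more screw must push some size to its target, so 65 + 1 = 66.

66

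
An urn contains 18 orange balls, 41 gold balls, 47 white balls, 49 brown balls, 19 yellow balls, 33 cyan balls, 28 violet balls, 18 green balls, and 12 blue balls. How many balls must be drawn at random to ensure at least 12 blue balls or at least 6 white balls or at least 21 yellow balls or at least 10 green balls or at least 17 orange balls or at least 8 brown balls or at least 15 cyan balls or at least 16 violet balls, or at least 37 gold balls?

133

The worst case stops just short of every target: 16 orange, 36 gold, 5 white, 7 brown, all 19 yellow, 14 cyan, 15 violet, 9 green, 11 blue — 16 + 36 + 5 + 7 + 19 + 14 + 15 + 9 + 11 = 132 balls.
One more ball must push some color to its target, so 132 + 1 = 133.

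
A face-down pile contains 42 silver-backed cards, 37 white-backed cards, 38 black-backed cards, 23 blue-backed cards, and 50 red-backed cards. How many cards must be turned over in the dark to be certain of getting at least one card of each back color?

168

The hardest back color to obtain is blue-backed: we could draw every other card first — 190 − 23 = 167 cards — without a single blue-backed one.
The next draw must be blue-backed, so 167 + 1 = 168.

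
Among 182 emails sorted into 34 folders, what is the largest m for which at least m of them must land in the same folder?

If each of the 34 folders held at most 5, the total would be at most 34 × 5 = 170 < 182, a contradiction.
So at least one holds ⌈182/34⌉ = 6.

6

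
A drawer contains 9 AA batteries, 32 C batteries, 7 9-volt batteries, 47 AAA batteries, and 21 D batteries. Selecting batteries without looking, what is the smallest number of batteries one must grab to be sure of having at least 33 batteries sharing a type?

Treat the 5 types as pigeonholes.
In the worst case we take at most 32 of each type, but all 9 AA, all 7 9-volt, and all 21 D (fewer than 32), giving 9 + 32 + 7 + 32 + 21 = 101.
One more battery then forces some type to 33, so 101 + 1 = 102.

102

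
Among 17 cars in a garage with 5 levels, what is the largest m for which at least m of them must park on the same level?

If each of the 5 levels held at most 3, the total would be at most 5 × 3 = 15 < 17, a contradiction.
So at least one holds ⌈17/5⌉ = 4.

4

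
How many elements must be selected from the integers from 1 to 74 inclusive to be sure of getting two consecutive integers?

Partition {1, …, 74} into 37 pairs: {1,2}, {3,4}, …, {73,74}.
Choosing 37 integers — say the 37 even numbers 2, 4, …, 74 — takes one from each pair and avoids the property.
Choosing 38 forces two into the same pair by pigeonhole, and those are consecutive. So 38.

38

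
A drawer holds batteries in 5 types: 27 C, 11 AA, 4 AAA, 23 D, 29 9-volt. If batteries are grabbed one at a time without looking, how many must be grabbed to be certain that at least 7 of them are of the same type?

In the worst case we take at most 6 of each type, but all 4 AAA (fewer than 6), giving 6 + 6 + 4 + 6 + 6 = 28.
One more battery then forces some type to 7, so 28 + 1 = 29.

29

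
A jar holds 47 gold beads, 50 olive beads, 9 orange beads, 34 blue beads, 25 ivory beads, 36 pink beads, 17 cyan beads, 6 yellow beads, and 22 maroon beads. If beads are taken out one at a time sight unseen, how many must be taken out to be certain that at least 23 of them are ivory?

244

The worst case draws every non-ivory bead first: 47 + 50 + 9 + 34 + 36 + 17 + 6 + 22 = 221.
The next 23 draws are then forced to be ivory, giving 221 + 23 = 244.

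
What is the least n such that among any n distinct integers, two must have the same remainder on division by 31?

Two integers differ by a multiple of 31 exactly when they share a remainder mod 31.
There are 31 residue classes mod 31, so 31 integers can all lie in distinct classes.
One more integer must repeat a residue, giving a difference divisible by 31. So n = 31 + 1 = 32.

32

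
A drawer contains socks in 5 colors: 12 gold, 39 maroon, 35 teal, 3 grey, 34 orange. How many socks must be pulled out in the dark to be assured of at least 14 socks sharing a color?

In the worst case we take at most 13 of each color, but all 12 gold and all 3 grey (fewer than 13), giving 12 + 13 + 13 + 3 + 13 = 54.
One more sock then forces some color to 14, so 54 + 1 = 55.

55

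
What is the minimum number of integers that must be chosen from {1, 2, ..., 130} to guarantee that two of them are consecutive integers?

Partition {1, …, 130} into 65 pairs: {1,2}, {3,4}, …, {129,130}.
Choosing 65 integers — say the 65 even numbers 2, 4, …, 130 — takes one from each pair and avoids the property.
Choosing 66 forces two into the same pair by pigeonhole, and those are consecutive. So 66.

66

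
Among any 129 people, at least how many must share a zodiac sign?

The 129 people fall into 12 zodiac signs.
If each of the 12 zodiac signs held at most 10, the total would be at most 12 × 10 = 120 < 129, a contradiction.
So at least one holds ⌈129/12⌉ = 11.

11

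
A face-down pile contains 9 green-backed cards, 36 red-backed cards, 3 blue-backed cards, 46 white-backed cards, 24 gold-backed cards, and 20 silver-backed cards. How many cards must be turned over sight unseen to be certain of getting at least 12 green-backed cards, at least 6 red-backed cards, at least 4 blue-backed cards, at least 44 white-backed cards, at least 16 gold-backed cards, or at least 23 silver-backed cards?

96

Each of the 6 back colors has its own threshold; avoid all of them simultaneously.
The worst case stops just short of every target: all 9 green-backed, 5 red-backed, 3 blue-backed, 43 white-backed, 15 gold-backed, all 20 silver-backed — 9 + 5 + 3 + 43 + 15 + 20 = 95 cards.
One more card must push some back color to its target, so 95 + 1 = 96.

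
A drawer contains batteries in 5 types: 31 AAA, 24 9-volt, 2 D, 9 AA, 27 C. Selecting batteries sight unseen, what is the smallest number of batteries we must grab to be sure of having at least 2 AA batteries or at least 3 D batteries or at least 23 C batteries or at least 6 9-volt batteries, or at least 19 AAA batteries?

49

The worst case stops just short of every target: 18 AAA, 5 9-volt, 2 D, 1 AA, 22 C — 18 + 5 + 2 + 1 + 22 = 48 batteries.
One more battery must push some type to its target, so 48 + 1 = 49.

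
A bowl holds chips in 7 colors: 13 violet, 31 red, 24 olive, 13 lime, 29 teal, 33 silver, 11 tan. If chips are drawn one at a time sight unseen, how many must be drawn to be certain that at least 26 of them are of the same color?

137

In the worst case we take at most 25 of each color, but all 13 violet, all 24 olive, all 13 lime, and all 11 tan (fewer than 25), giving 13 + 25 + 24 + 13 + 25 + 25 + 11 = 136.
One more chip then forces some color to 26, so 136 + 1 = 137.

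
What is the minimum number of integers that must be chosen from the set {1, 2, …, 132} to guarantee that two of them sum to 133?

Partition {1, …, 132} into 66 pairs: {1,132}, {2,131}, …, {66,67}.
Choosing 66 integers — say the integers 1 through 66 — takes one from each pair and avoids the property.
Choosing 67 forces two into the same pair by pigeonhole, and those sum to 133. So 67.

67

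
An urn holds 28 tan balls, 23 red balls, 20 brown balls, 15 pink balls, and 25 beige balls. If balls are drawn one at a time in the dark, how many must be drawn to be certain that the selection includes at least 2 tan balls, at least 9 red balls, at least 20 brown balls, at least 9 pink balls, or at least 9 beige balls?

45

The worst case stops just short of every target: 1 tan, 8 red, 19 brown, 8 pink, 8 beige — 1 + 8 + 19 + 8 + 8 = 44 balls.
One more ball must push some color to its target, so 44 + 1 = 45.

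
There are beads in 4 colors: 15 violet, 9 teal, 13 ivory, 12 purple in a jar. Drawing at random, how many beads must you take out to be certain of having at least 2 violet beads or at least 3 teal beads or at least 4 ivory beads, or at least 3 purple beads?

The worst case stops just short of every target: 1 violet, 2 teal, 3 ivory, 2 purple — 1 + 2 + 3 + 2 = 8 beads.
One more bead must push some color to its target, so 8 + 1 = 9.

9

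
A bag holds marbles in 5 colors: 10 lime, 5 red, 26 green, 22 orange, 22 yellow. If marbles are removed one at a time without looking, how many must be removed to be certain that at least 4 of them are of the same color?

Treat the 5 colors as pigeonholes.
The worst case takes 3 marbles of each color without reaching 4 of any: 5 × 3 = 15.
The next marble must bring some color to 4, so 15 + 1 = 16.

16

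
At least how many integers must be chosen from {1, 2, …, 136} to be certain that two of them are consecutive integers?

69

Partition {1, …, 136} into 68 pairs: {1,2}, {3,4}, …, {135,136}.
Choosing 68 integers — say the 68 even numbers 2, 4, …, 136 — takes one from each pair and avoids the property.
Choosing 69 forces two into the same pair by pigeonhole, and those are consecutive. So 69.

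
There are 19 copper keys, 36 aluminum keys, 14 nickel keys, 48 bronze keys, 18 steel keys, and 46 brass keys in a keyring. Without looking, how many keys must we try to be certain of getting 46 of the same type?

178

In the worst case we take at most 45 of each type, but all 19 copper, all 36 aluminum, all 14 nickel, and all 18 steel (fewer than 45), giving 19 + 36 + 14 + 45 + 18 + 45 = 177.
One more key then forces some type to 46, so 177 + 1 = 178.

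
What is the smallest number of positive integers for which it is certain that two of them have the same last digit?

11

There are 10 possible last digits acting as pigeonholes.
With 10 positive integers we could place one in each, avoiding any repeat.
One more forces some class to hold 2, so 10 + 1 = 11.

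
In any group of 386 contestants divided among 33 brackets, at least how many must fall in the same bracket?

12

The 386 contestants fall into 33 brackets.
If each of the 33 brackets held at most 11, the total would be at most 33 × 11 = 363 < 386, a contradiction.
So at least one holds ⌈386/33⌉ = 12.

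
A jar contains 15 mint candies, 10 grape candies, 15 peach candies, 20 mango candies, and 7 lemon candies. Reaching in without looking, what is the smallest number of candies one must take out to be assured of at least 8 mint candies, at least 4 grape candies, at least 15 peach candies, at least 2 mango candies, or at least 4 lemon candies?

The worst case stops just short of every target: 7 mint, 3 grape, 14 peach, 1 mango, 3 lemon — 7 + 3 + 14 + 1 + 3 = 28 candies.
One more candy must push some flavor to its target, so 28 + 1 = 29.

29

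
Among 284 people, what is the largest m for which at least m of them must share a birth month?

The 284 people fall into 12 months of the year.
If each of the 12 months of the year held at most 23, the total would be at most 12 × 23 = 276 < 284, a contradiction.
So at least one holds ⌈284/12⌉ = 24.

24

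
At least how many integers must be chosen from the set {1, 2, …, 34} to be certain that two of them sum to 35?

18

Partition {1, …, 34} into 17 pairs: {1,34}, {2,33}, …, {17,18}.
Choosing 17 integers — say the integers 1 through 17 — takes one from each pair and avoids the property.
Choosing 18 forces two into the same pair by pigeonhole, and those sum to 35. So 18.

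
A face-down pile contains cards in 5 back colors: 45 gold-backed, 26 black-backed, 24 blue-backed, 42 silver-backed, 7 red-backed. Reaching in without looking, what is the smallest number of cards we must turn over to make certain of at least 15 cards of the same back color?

In the worst case we take at most 14 of each back color, but all 7 red-backed (fewer than 14), giving 14 + 14 + 14 + 14 + 7 = 63.
One more card then forces some back color to 15, so 63 + 1 = 64.

64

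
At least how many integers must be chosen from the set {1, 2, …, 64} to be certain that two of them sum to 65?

Partition {1, …, 64} into 32 pairs: {1,64}, {2,63}, …, {32,33}.
Choosing 32 integers — say the integers 1 through 32 — takes one from each pair and avoids the property.
Choosing 33 forces two into the same pair by pigeonhole, and those sum to 65. So 33.

33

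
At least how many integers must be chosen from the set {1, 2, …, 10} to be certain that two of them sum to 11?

Partition {1, …, 10} into 5 pairs: {1,10}, {2,9}, …, {5,6}.
Choosing 5 integers — say the integers 1 through 5 — takes one from each pair and avoids the property.
Choosing 6 forces two into the same pair by pigeonhole, and those sum to 11. So 6.

6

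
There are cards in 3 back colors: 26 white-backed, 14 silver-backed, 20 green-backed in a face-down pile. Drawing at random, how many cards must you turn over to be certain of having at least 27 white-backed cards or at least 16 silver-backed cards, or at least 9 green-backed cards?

The worst case stops just short of every target: 26 white-backed, all 14 silver-backed, 8 green-backed — 26 + 14 + 8 = 48 cards.
One more card must push some back color to its target, so 48 + 1 = 49.

49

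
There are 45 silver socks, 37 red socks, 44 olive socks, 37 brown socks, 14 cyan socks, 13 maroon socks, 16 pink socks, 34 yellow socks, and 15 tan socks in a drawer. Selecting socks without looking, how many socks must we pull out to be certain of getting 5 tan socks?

The worst case draws every non-tan sock first: 45 + 37 + 44 + 37 + 14 + 13 + 16 + 34 = 240.
The next 5 draws are then forced to be tan, giving 240 + 5 = 245.

245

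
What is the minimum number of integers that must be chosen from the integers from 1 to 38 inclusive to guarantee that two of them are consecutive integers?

Partition {1, …, 38} into 19 pairs: {1,2}, {3,4}, …, {37,38}.
Choosing 19 integers — say the 19 even numbers 2, 4, …, 38 — takes one from each pair and avoids the property.
Choosing 20 forces two into the same pair by pigeonhole, and those are consecutive. So 20.

20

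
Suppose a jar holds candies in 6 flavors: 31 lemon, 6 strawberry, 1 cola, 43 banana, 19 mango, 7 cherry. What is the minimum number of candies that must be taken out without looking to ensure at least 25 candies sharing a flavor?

82

In the worst case we take at most 24 of each flavor, but all 6 strawberry, all 1 cola, all 19 mango, and all 7 cherry (fewer than 24), giving 24 + 6 + 1 + 24 + 19 + 7 = 81.
One more candy then forces some flavor to 25, so 81 + 1 = 82.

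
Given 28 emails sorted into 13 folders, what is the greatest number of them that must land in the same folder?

If each of the 13 folders held at most 2, the total would be at most 13 × 2 = 26 < 28, a contradiction.
So at least one holds ⌈28/13⌉ = 3.

3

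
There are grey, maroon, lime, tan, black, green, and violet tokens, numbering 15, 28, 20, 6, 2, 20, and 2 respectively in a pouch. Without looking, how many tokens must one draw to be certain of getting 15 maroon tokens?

The worst case draws every non-maroon token first: 15 + 20 + 6 + 2 + 20 + 2 = 65.
The next 15 draws are then forced to be maroon, giving 65 + 15 = 80.

80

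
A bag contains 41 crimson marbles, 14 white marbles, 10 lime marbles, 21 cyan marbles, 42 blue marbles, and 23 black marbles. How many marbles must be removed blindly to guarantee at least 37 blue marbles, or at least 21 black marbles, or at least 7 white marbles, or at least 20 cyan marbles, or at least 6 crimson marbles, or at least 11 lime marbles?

The worst case stops just short of every target: 5 crimson, 6 white, 10 lime, 19 cyan, 36 blue, 20 black — 5 + 6 + 10 + 19 + 36 + 20 = 96 marbles.
One more marble must push some color to its target, so 96 + 1 = 97.

97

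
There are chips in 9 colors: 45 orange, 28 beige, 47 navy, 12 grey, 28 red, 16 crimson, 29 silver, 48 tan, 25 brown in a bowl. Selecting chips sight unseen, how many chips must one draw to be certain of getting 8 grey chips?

To avoid grey chips as long as possible, exhaust the other 8 colors first.
The worst case draws every non-grey chip first: 45 + 28 + 47 + 28 + 16 + 29 + 48 + 25 = 266.
The next 8 draws are then forced to be grey, giving 266 + 8 = 274.

274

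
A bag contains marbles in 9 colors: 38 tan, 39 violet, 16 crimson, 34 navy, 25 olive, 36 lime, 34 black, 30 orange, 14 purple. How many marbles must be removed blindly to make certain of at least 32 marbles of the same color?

In the worst case we take at most 31 of each color, but all 16 crimson, all 25 olive, all 30 orange, and all 14 purple (fewer than 31), giving 31 + 31 + 16 + 31 + 25 + 31 + 31 + 30 + 14 = 240.
One more marble then forces some color to 32, so 240 + 1 = 241.

241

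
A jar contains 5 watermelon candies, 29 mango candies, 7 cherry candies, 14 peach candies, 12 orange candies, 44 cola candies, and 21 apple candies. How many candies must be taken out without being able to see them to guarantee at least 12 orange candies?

132

To avoid orange candies as long as possible, exhaust the other 6 flavors first.
The worst case draws every non-orange candy first: 5 + 29 + 7 + 14 + 44 + 21 = 120.
The next 12 draws are then forced to be orange, giving 120 + 12 = 132.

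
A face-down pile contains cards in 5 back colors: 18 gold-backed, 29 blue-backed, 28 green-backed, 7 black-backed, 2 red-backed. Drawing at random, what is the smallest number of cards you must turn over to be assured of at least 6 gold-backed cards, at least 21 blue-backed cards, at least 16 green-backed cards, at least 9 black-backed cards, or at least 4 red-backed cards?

50

The worst case stops just short of every target: 5 gold-backed, 20 blue-backed, 15 green-backed, all 7 black-backed, all 2 red-backed — 5 + 20 + 15 + 7 + 2 = 49 cards.
One more card must push some back color to its target, so 49 + 1 = 50.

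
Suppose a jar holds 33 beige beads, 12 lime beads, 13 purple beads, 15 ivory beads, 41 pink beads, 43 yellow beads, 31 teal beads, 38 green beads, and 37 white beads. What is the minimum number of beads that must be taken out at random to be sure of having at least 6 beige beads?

236

The worst case draws every non-beige bead first: 12 + 13 + 15 + 41 + 43 + 31 + 38 + 37 = 230.
The next 6 draws are then forced to be beige, giving 230 + 6 = 236.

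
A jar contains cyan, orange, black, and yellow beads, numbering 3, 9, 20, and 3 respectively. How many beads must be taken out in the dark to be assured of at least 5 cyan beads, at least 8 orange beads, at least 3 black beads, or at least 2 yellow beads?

14

The worst case stops just short of every target: all 3 cyan, 7 orange, 2 black, 1 yellow — 3 + 7 + 2 + 1 = 13 beads.
One more bead must push some color to its target, so 13 + 1 = 14.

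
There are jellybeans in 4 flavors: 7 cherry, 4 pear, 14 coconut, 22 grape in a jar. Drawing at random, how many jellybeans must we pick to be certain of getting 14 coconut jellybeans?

47

The worst case draws every non-coconut jellybean first: 7 + 4 + 22 = 33.
The next 14 draws are then forced to be coconut, giving 33 + 14 = 47.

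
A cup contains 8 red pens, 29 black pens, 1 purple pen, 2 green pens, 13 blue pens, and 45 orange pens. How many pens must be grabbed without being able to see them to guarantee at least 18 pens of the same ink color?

Treat the 6 ink colors as pigeonholes.
In the worst case we take at most 17 of each ink color, but all 8 red, all 1 purple, all 2 green, and all 13 blue (fewer than 17), giving 8 + 17 + 1 + 2 + 13 + 17 = 58.
One more pen then forces some ink color to 18, so 58 + 1 = 59.

59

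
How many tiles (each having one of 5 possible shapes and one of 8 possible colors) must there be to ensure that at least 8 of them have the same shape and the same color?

There are 5 × 8 = 40 (shape, color) combinations acting as pigeonholes.
With 40 × 7 = 280 tiles we could place exactly 7 in each, with no (shape, color) pair reaching 8.
One more forces some (shape, color) pair to hold 8, so 280 + 1 = 281.

281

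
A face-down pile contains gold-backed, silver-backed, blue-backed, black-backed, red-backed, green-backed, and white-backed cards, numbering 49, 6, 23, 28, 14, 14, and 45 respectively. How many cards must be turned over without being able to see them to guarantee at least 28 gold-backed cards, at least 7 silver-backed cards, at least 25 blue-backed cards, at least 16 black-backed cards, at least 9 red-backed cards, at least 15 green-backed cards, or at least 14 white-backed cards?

The worst case stops just short of every target: 27 gold-backed, 6 silver-backed, all 23 blue-backed, 15 black-backed, 8 red-backed, 14 green-backed, 13 white-backed — 27 + 6 + 23 + 15 + 8 + 14 + 13 = 106 cards.
One more card must push some back color to its target, so 106 + 1 = 107.

107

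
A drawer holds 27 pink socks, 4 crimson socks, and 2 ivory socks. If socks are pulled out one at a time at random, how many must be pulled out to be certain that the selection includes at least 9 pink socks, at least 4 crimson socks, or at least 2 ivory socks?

Each of the 3 colors has its own threshold; avoid all of them simultaneously.
The worst case stops just short of every target: 8 pink, 3 crimson, 1 ivory — 8 + 3 + 1 = 12 socks.
One more sock must push some color to its target, so 12 + 1 = 13.

13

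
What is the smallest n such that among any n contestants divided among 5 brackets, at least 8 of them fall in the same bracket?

There are 5 brackets acting as pigeonholes.
With 5 × 7 = 35 contestants we could place exactly 7 in each, with no class reaching 8.
One more forces some class to hold 8, so 35 + 1 = 36.

36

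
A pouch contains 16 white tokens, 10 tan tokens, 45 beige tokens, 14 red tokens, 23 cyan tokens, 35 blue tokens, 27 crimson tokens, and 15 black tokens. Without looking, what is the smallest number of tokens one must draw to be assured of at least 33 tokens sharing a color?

In the worst case we take at most 32 of each color, but all 16 white, all 10 tan, all 14 red, all 23 cyan, all 27 crimson, and all 15 black (fewer than 32), giving 16 + 10 + 32 + 14 + 23 + 32 + 27 + 15 = 169.
One more token then forces some color to 33, so 169 + 1 = 170.

170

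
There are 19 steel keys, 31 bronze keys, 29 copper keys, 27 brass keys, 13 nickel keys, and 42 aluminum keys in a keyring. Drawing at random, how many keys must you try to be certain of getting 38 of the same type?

Treat the 6 types as pigeonholes.
In the worst case we take at most 37 of each type, but all 19 steel, all 31 bronze, all 29 copper, all 27 brass, and all 13 nickel (fewer than 37), giving 19 + 31 + 29 + 27 + 13 + 37 = 156.
One more key then forces some type to 38, so 156 + 1 = 157.

157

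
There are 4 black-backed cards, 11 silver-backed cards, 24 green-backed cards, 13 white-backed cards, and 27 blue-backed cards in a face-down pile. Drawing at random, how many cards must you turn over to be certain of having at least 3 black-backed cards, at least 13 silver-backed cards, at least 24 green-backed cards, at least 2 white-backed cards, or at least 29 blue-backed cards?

The worst case stops just short of every target: 2 black-backed, all 11 silver-backed, 23 green-backed, 1 white-backed, all 27 blue-backed — 2 + 11 + 23 + 1 + 27 = 64 cards.
One more card must push some back color to its target, so 64 + 1 = 65.

65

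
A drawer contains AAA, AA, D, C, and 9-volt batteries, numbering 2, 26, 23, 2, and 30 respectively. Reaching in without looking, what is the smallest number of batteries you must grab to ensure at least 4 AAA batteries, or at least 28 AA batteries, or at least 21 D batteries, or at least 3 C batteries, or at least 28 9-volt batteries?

78

The worst case stops just short of every target: all 2 AAA, all 26 AA, 20 D, 2 C, 27 9-volt — 2 + 26 + 20 + 2 + 27 = 77 batteries.
One more battery must push some type to its target, so 77 + 1 = 78.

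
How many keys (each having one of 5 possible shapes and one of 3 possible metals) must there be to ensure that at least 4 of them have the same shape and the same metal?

46

There are 5 × 3 = 15 (shape, metal) combinations acting as pigeonholes.
With 15 × 3 = 45 keys we could place exactly 3 in each, with no (shape, metal) pair reaching 4.
One more forces some (shape, metal) pair to hold 4, so 45 + 1 = 46.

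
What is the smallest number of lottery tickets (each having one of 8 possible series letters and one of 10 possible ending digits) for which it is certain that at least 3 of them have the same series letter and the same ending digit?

There are 8 × 10 = 80 (series letter, ending digit) combinations acting as pigeonholes.
With 80 × 2 = 160 lottery tickets we could place exactly 2 in each, with no (series letter, ending digit) pair reaching 3.
One more forces some (series letter, ending digit) pair to hold 3, so 160 + 1 = 161.

161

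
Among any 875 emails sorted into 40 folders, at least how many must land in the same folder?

22

The 875 emails fall into 40 folders.
If each of the 40 folders held at most 21, the total would be at most 40 × 21 = 840 < 875, a contradiction.
So at least one holds ⌈875/40⌉ = 22.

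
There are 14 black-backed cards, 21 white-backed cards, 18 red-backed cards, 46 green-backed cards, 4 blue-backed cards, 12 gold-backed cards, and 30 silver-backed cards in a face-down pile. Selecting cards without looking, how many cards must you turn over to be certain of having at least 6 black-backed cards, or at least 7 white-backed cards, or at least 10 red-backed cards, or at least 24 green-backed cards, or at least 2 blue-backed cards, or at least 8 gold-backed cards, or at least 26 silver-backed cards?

77

Each of the 7 back colors has its own threshold; avoid all of them simultaneously.
The worst case stops just short of every target: 5 black-backed, 6 white-backed, 9 red-backed, 23 green-backed, 1 blue-backed, 7 gold-backed, 25 silver-backed — 5 + 6 + 9 + 23 + 1 + 7 + 25 = 76 cards.
One more card must push some back color to its target, so 76 + 1 = 77.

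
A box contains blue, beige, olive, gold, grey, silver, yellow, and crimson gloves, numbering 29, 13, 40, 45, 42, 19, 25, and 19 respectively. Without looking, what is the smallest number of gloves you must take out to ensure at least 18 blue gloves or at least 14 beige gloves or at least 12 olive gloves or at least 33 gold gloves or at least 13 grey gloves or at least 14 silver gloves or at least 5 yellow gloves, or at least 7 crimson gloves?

109

Each of the 8 colors has its own threshold; avoid all of them simultaneously.
The worst case stops just short of every target: 17 blue, 13 beige, 11 olive, 32 gold, 12 grey, 13 silver, 4 yellow, 6 crimson — 17 + 13 + 11 + 32 + 12 + 13 + 4 + 6 = 108 gloves.
One more glove must push some color to its target, so 108 + 1 = 109.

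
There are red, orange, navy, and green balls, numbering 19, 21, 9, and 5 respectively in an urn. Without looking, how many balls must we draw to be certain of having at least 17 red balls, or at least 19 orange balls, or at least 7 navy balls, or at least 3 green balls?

The worst case stops just short of every target: 16 red, 18 orange, 6 navy, 2 green — 16 + 18 + 6 + 2 = 42 balls.
One more ball must push some color to its target, so 42 + 1 = 43.

43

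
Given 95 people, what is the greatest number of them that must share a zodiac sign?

8

There are 12 zodiac signs, which serve as the pigeonholes.
If each of the 12 zodiac signs held at most 7, the total would be at most 12 × 7 = 84 < 95, a contradiction.
So at least one holds ⌈95/12⌉ = 8.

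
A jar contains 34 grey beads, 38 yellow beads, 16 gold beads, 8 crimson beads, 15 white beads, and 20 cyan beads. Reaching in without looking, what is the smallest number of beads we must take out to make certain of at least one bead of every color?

124

The hardest color to obtain is crimson: we could draw every other bead first — 131 − 8 = 123 beads — without a single crimson one.
The next draw must be crimson, so 123 + 1 = 124.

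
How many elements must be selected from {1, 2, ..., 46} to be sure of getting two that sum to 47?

24

Partition {1, …, 46} into 23 pairs: {1,46}, {2,45}, …, {23,24}.
Choosing 23 integers — say the integers 1 through 23 — takes one from each pair and avoids the property.
Choosing 24 forces two into the same pair by pigeonhole, and those sum to 47. So 24.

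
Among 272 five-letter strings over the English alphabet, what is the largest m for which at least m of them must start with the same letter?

There are 26 possible first letters, which serve as the pigeonholes.
If each of the 26 possible first letters held at most 10, the total would be at most 26 × 10 = 260 < 272, a contradiction.
So at least one holds ⌈272/26⌉ = 11.

11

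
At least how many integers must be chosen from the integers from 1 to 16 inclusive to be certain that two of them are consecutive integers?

Partition {1, …, 16} into 8 pairs: {1,2}, {3,4}, …, {15,16}.
Choosing 8 integers — say the 8 even numbers 2, 4, …, 16 — takes one from each pair and avoids the property.
Choosing 9 forces two into the same pair by pigeonhole, and those are consecutive. So 9.

9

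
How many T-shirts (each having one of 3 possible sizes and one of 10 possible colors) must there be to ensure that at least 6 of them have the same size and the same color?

151

There are 3 × 10 = 30 (size, color) combinations acting as pigeonholes.
With 30 × 5 = 150 T-shirts we could place exactly 5 in each, with no (size, color) pair reaching 6.
One more forces some (size, color) pair to hold 6, so 150 + 1 = 151.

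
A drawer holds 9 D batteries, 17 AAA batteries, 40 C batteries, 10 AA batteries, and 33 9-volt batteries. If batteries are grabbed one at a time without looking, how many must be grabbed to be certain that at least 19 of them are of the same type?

Treat the 5 types as pigeonholes.
In the worst case we take at most 18 of each type, but all 9 D, all 17 AAA, and all 10 AA (fewer than 18), giving 9 + 17 + 18 + 10 + 18 = 72.
One more battery then forces some type to 19, so 72 + 1 = 73.

73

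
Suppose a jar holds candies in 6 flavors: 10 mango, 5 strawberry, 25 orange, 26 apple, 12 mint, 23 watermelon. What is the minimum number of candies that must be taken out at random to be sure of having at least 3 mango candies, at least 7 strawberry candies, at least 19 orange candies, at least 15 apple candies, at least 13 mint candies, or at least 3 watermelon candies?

54

The worst case stops just short of every target: 2 mango, all 5 strawberry, 18 orange, 14 apple, 12 mint, 2 watermelon — 2 + 5 + 18 + 14 + 12 + 2 = 53 candies.
One more candy must push some flavor to its target, so 53 + 1 = 54.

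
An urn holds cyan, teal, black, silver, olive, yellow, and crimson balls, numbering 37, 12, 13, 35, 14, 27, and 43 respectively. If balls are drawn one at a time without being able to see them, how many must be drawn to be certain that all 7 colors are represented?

170

The hardest color to obtain is teal: we could draw every other ball first — 181 − 12 = 169 balls — without a single teal one.
The next draw must be teal, so 169 + 1 = 170.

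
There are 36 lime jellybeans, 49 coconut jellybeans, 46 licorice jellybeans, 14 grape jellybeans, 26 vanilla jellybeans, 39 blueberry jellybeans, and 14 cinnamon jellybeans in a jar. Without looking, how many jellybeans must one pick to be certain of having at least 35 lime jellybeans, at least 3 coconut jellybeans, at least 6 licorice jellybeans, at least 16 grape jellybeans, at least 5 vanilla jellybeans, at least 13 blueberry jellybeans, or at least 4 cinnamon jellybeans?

75

The worst case stops just short of every target: 34 lime, 2 coconut, 5 licorice, all 14 grape, 4 vanilla, 12 blueberry, 3 cinnamon — 34 + 2 + 5 + 14 + 4 + 12 + 3 = 74 jellybeans.
One more jellybean must push some flavor to its target, so 74 + 1 = 75.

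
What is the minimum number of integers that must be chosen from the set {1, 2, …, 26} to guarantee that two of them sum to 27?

14

Partition {1, …, 26} into 13 pairs: {1,26}, {2,25}, …, {13,14}.
Choosing 13 integers — say the integers 1 through 13 — takes one from each pair and avoids the property.
Choosing 14 forces two into the same pair by pigeonhole, and those sum to 27. So 14.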